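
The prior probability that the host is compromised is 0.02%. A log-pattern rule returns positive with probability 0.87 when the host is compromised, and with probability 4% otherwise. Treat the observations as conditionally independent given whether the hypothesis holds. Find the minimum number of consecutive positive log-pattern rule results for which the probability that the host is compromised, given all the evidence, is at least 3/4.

4

Prior odds: 0.0002 ÷ 0.9998 = 1/4999.
Likelihood ratio of a positive result = 0.87/0.04 = 21.75.
Target odds: 0.75 ÷ 0.25 = 3.
Require 21.75ⁿ ≥ 3 ÷ (1/4999) = 14997.
21.75³ = 658503/64 falls short of 14997 but 21.75⁴ = 57289761/256 reaches it, so n = 4.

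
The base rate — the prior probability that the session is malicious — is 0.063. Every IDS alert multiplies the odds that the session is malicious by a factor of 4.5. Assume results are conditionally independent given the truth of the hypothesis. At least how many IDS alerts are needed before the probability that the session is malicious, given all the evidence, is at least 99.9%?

Prior odds = 0.063/0.937 = 63/937.
Likelihood ratio per IDS alert = 4.5.
Target posterior odds = 0.999/0.001 = 999.
Require 4.5ⁿ ≥ 999 ÷ (63/937) = 104007/7.
4.5⁶ = 8303.765625 falls short of 104007/7 but 4.5⁷ = 4782969/128 reaches it, so n = 7.

7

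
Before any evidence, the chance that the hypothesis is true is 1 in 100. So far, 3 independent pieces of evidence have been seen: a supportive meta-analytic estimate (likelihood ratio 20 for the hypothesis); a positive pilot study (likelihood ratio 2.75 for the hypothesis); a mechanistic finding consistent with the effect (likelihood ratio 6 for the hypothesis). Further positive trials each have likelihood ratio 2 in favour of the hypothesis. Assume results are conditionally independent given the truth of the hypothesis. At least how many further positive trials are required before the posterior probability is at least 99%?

5

Prior odds = 0.01/0.99 = 1/99.
Combined Bayes factor of the evidence already in hand = 20 × 2.75 × 6 = 330.
Odds after that evidence = (1/99) × 330 = 10/3.
Target odds = 0.99/0.01 = 99.
Need 2ⁿ ≥ 99 ÷ (10/3) = 29.7.
2⁴ = 16 falls short of 29.7 but 2⁵ = 32 reaches it, so n = 5.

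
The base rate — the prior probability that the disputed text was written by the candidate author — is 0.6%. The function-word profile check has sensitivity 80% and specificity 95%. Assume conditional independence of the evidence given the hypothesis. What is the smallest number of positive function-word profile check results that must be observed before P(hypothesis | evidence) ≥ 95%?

3

Prior odds: 0.006 ÷ 0.994 = 3/497.
False-positive rate = 1 − 0.95 = 0.05; likelihood ratio of a positive = 0.8/0.05 = 16.
Target posterior odds = 0.95/0.05 = 19.
Need (3/497) × 16ⁿ ≥ 19, i.e. 16ⁿ ≥ 9443/3.
16² = 256 falls short of 9443/3 but 16³ = 4096 reaches it, so n = 3.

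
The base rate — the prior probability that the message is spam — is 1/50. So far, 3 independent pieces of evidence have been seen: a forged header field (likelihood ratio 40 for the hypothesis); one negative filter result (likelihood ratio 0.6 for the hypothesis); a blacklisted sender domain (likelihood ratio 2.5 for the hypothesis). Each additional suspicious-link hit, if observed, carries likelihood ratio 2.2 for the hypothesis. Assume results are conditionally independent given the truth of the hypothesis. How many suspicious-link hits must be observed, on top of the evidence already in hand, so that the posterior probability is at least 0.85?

Prior odds = 0.02/0.98 = 1/49.
Combined Bayes factor of the evidence already in hand = 40 × 0.6 × 2.5 = 60.
Odds after that evidence = (1/49) × 60 = 60/49.
Target odds = 0.85/0.15 = 17/3.
Need 2.2ⁿ ≥ 17/3 ÷ (60/49) = 833/180.
2.2¹ = 2.2 falls short of 833/180 but 2.2² = 4.84 reaches it, so n = 2.

2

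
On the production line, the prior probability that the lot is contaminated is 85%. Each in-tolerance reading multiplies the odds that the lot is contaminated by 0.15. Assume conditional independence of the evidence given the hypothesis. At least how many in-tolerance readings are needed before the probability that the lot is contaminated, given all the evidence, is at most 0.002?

5

Prior odds = 0.85/0.15 = 17/3.
Likelihood ratio per in-tolerance reading = 0.15.
Target posterior odds = 0.002/0.998 = 1/499.
Need (17/3) × 0.15ⁿ ≤ 1/499, i.e. 0.15ⁿ ≤ 3/8483.
0.15⁴ = 81/160000 is still above 3/8483 but 0.15⁵ = 243/3200000 is at or below it, so n = 5.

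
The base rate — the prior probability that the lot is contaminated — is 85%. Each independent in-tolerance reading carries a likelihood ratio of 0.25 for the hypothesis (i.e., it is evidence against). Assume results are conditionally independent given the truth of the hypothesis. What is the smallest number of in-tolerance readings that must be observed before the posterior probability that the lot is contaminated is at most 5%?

4

Prior odds = 0.85/0.15 = 17/3.
Likelihood ratio per in-tolerance reading = 0.25.
Target odds: 0.05 ÷ 0.95 = 1/19.
Need (17/3) × 0.25ⁿ ≤ 1/19, i.e. 0.25ⁿ ≤ 3/323.
0.25³ = 0.015625 is still above 3/323 but 0.25⁴ = 0.00390625 is at or below it, so n = 4.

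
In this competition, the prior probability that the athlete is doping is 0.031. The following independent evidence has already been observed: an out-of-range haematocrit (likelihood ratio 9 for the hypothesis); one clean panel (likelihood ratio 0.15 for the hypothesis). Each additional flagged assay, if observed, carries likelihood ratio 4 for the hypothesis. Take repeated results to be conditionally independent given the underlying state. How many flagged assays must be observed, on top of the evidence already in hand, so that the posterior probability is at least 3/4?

Prior odds = 0.031/0.969 = 31/969.
Combined Bayes factor of the evidence already in hand = 9 × 0.15 = 1.35.
Odds after that evidence = (31/969) × 1.35 = 279/6460.
Target odds = 0.75/0.25 = 3.
Need 4ⁿ ≥ 3 ÷ (279/6460) = 6460/93.
4³ = 64 falls short of 6460/93 but 4⁴ = 256 reaches it, so n = 4.

4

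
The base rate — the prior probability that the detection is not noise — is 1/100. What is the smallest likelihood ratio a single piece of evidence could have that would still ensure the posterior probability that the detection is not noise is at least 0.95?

Prior odds = 0.01/0.99 = 1/99.
Target odds = 0.95/0.05 = 19.
Required Bayes factor = 19 ÷ (1/99) = 1881.

1881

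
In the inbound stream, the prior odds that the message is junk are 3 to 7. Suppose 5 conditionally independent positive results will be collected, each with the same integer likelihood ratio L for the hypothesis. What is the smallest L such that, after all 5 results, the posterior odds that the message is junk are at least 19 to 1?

3

Prior odds = 3/7.
Target odds = 19.
Need L⁵ ≥ 19 ÷ (3/7) = 133/3.
2⁵ = 32 < 133/3 ≤ 243 = 3⁵, so L = 3.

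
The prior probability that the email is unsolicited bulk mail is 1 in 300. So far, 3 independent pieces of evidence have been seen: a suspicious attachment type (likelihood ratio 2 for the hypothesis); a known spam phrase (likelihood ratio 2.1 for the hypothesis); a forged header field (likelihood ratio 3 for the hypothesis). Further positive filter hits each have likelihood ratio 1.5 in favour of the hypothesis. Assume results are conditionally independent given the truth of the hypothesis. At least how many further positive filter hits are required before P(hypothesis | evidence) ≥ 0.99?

Prior odds = (1/300)/(299/300) = 1/299.
Combined Bayes factor of the evidence already in hand = 2 × 2.1 × 3 = 12.6.
Odds after that evidence = (1/299) × 12.6 = 63/1495.
Target odds = 0.99/0.01 = 99.
Need 1.5ⁿ ≥ 99 ÷ (63/1495) = 16445/7.
1.5¹⁹ ≈2216.84 falls short of 16445/7 but 1.5²⁰ ≈3325.26 reaches it, so n = 20.

20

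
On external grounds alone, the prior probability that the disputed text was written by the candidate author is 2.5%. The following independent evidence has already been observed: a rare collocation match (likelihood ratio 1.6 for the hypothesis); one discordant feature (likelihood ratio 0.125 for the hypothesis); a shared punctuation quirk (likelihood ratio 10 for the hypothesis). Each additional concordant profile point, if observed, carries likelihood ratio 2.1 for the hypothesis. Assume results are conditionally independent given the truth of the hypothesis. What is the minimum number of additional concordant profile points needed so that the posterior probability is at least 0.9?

7

Prior odds = 0.025/0.975 = 1/39.
Combined Bayes factor of the evidence already in hand = 1.6 × 0.125 × 10 = 2.
Odds after that evidence = (1/39) × 2 = 2/39.
Target odds = 0.9/0.1 = 9.
Need 2.1ⁿ ≥ 9 ÷ (2/39) = 175.5.
2.1⁶ = 85766121/1000000 falls short of 175.5 but 2.1⁷ ≈180.109 reaches it, so n = 7.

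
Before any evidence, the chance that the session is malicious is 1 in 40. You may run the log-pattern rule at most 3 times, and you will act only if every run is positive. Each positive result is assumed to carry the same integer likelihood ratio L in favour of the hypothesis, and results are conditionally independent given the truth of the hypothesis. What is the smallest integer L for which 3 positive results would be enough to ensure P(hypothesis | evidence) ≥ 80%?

6

Prior odds = 0.025/0.975 = 1/39.
Target odds = 0.8/0.2 = 4.
Need L³ ≥ 4 ÷ (1/39) = 156.
5³ = 125 < 156 ≤ 216 = 6³, so L = 6.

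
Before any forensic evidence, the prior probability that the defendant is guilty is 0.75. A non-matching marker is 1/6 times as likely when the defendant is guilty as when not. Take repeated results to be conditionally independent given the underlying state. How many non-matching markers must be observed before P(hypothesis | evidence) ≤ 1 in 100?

Prior odds: 0.75 ÷ 0.25 = 3.
Likelihood ratio per non-matching marker = 1/6.
Target odds: 0.01 ÷ 0.99 = 1/99.
Need 3 × (1/6)ⁿ ≤ 1/99, i.e. (1/6)ⁿ ≤ 1/297.
(1/6)³ = 1/216 is still above 1/297 but (1/6)⁴ = 1/1296 is at or below it, so n = 4.

4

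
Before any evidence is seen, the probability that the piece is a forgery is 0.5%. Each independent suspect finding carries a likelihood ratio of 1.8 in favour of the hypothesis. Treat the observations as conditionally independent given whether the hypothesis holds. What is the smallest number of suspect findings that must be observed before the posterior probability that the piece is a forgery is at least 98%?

16

Prior odds: 0.005 ÷ 0.995 = 1/199.
Likelihood ratio per suspect finding = 1.8.
Target posterior odds = 0.98/0.02 = 49.
Require 1.8ⁿ ≥ 49 ÷ (1/199) = 9751.
1.8¹⁵ ≈6746.64 falls short of 9751 but 1.8¹⁶ ≈12144 reaches it, so n = 16.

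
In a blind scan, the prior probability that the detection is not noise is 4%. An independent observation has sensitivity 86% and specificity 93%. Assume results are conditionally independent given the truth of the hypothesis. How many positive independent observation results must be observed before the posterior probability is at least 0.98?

Prior odds: 0.04 ÷ 0.96 = 1/24.
False-positive rate = 1 − 0.93 = 0.07; likelihood ratio of a positive = 0.86/0.07 = 86/7.
Target posterior odds = 0.98/0.02 = 49.
Need (1/24) × (86/7)ⁿ ≥ 49, i.e. (86/7)ⁿ ≥ 1176.
(86/7)² = 7396/49 falls short of 1176 but (86/7)³ = 636056/343 reaches it, so n = 3.

3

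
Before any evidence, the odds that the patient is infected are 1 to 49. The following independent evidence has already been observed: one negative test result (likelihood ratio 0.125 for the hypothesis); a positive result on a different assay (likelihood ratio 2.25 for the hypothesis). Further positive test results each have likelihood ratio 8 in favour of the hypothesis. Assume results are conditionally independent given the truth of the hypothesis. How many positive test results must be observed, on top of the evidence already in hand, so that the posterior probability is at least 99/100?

5

Prior odds = 1/49.
Combined Bayes factor of the evidence already in hand = 0.125 × 2.25 = 0.28125.
Odds after that evidence = (1/49) × 0.28125 = 9/1568.
Target odds = 0.99/0.01 = 99.
Need 8ⁿ ≥ 99 ÷ (9/1568) = 17248.
8⁴ = 4096 falls short of 17248 but 8⁵ = 32768 reaches it, so n = 5.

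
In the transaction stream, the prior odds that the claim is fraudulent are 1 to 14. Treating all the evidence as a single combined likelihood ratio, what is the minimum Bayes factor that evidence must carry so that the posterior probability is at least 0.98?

Prior odds = 1/14.
Target odds = 0.98/0.02 = 49.
Required Bayes factor = 49 ÷ (1/14) = 686.

686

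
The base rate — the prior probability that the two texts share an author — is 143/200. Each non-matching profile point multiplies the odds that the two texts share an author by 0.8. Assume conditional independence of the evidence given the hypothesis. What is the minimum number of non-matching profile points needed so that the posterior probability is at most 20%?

Prior odds = 0.715/0.285 = 143/57.
Likelihood ratio per non-matching profile point = 0.8.
Target odds: 0.2 ÷ 0.8 = 0.25.
Require 0.8ⁿ ≤ 0.25 ÷ (143/57) = 57/572.
0.8¹⁰ = 1048576/9765625 is still above 57/572 but 0.8¹¹ = 4194304/48828125 is at or below it, so n = 11.

11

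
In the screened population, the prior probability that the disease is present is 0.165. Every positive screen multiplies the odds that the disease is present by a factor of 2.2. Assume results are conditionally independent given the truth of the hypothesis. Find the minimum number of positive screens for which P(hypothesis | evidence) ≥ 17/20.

Prior odds = 0.165/0.835 = 33/167.
Likelihood ratio per positive screen = 2.2.
Target posterior odds = 0.85/0.15 = 17/3.
Require 2.2ⁿ ≥ 17/3 ÷ (33/167) = 2839/99.
2.2⁴ = 23.4256 falls short of 2839/99 but 2.2⁵ = 51.53632 reaches it, so n = 5.

5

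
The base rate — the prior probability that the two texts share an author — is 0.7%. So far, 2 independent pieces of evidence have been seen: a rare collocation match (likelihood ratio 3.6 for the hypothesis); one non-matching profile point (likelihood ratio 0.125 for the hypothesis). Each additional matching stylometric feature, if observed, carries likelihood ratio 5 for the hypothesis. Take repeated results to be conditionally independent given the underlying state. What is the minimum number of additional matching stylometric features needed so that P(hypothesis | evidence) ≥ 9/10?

Prior odds = 0.007/0.993 = 7/993.
Combined Bayes factor of the evidence already in hand = 3.6 × 0.125 = 0.45.
Odds after that evidence = (7/993) × 0.45 = 21/6620.
Target odds = 0.9/0.1 = 9.
Need 5ⁿ ≥ 9 ÷ (21/6620) = 19860/7.
5⁴ = 625 falls short of 19860/7 but 5⁵ = 3125 reaches it, so n = 5.

5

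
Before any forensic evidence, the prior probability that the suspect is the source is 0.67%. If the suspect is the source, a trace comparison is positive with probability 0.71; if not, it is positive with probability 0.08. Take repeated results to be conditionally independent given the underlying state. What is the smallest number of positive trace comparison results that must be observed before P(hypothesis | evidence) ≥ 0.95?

4

Prior odds = 0.0067/0.9933 = 67/9933.
Likelihood ratio of a positive = 0.71/0.08 = 8.875.
Target odds: 0.95 ÷ 0.05 = 19.
Require 8.875ⁿ ≥ 19 ÷ (67/9933) = 188727/67.
8.875³ = 357911/512 falls short of 188727/67 but 8.875⁴ = 25411681/4096 reaches it, so n = 4.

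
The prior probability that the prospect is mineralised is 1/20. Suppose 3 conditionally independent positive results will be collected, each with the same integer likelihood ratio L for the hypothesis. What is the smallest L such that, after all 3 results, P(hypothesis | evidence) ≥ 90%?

Prior odds = 0.05/0.95 = 1/19.
Target odds = 0.9/0.1 = 9.
Need L³ ≥ 9 ÷ (1/19) = 171.
5³ = 125 < 171 ≤ 216 = 6³, so L = 6.

6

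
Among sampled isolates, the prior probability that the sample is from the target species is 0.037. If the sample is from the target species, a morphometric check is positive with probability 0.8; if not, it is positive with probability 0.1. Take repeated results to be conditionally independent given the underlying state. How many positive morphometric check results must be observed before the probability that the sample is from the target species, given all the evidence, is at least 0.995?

Prior odds: 0.037 ÷ 0.963 = 37/963.
Likelihood ratio of a positive = 0.8/0.1 = 8.
Target odds: 0.995 ÷ 0.005 = 199.
Need (37/963) × 8ⁿ ≥ 199, i.e. 8ⁿ ≥ 191637/37.
8⁴ = 4096 falls short of 191637/37 but 8⁵ = 32768 reaches it, so n = 5.

5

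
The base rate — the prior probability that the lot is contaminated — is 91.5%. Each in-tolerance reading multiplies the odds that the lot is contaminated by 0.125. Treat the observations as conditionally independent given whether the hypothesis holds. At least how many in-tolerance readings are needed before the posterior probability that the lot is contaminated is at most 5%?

Prior odds = 0.915/0.085 = 183/17.
Likelihood ratio per in-tolerance reading = 0.125.
Target odds: 0.05 ÷ 0.95 = 1/19.
Require 0.125ⁿ ≤ 1/19 ÷ (183/17) = 17/3477.
0.125² = 0.015625 is still above 17/3477 but 0.125³ = 0.001953125 is at or below it, so n = 3.

3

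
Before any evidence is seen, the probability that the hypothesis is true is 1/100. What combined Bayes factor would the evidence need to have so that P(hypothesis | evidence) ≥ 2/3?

198

Prior odds = 0.01/0.99 = 1/99.
Target odds = (2/3)/(1/3) = 2.
Required Bayes factor = 2 ÷ (1/99) = 198.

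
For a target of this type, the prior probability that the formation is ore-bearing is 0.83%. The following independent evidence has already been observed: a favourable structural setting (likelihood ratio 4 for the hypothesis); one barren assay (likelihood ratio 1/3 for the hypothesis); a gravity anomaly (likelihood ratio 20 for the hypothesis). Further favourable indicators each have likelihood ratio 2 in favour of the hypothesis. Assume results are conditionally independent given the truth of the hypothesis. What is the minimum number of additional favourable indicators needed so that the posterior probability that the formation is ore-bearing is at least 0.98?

8

Prior odds = 0.0083/0.9917 = 83/9917.
Combined Bayes factor of the evidence already in hand = 4 × (1/3) × 20 = 80/3.
Odds after that evidence = (83/9917) × 80/3 = 6640/29751.
Target odds = 0.98/0.02 = 49.
Need 2ⁿ ≥ 49 ÷ (6640/29751) = 1457799/6640.
2⁷ = 128 falls short of 1457799/6640 but 2⁸ = 256 reaches it, so n = 8.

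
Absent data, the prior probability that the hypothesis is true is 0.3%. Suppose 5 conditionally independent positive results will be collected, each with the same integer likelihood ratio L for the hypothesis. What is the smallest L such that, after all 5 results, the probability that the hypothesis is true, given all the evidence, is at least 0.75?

4

Prior odds = 0.003/0.997 = 3/997.
Target odds = 0.75/0.25 = 3.
Need L⁵ ≥ 3 ÷ (3/997) = 997.
3⁵ = 243 < 997 ≤ 1024 = 4⁵, so L = 4.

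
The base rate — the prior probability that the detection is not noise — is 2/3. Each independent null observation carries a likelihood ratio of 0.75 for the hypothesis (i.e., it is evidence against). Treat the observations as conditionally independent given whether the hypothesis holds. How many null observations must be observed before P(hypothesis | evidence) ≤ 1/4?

Prior odds = (2/3)/(1/3) = 2.
Likelihood ratio per null observation = 0.75.
Target odds: 0.25 ÷ 0.75 = 1/3.
Require 0.75ⁿ ≤ 1/3 ÷ 2 = 1/6.
0.75⁶ = 729/4096 is still above 1/6 but 0.75⁷ = 2187/16384 is at or below it, so n = 7.

7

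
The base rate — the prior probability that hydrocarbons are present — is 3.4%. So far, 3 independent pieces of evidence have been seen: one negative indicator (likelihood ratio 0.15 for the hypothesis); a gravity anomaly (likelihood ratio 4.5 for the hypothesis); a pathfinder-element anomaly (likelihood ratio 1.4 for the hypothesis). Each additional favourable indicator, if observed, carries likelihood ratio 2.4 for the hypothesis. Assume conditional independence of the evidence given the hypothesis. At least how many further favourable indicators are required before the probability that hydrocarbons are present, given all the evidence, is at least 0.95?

8

Prior odds = 0.034/0.966 = 17/483.
Combined Bayes factor of the evidence already in hand = 0.15 × 4.5 × 1.4 = 0.945.
Odds after that evidence = (17/483) × 0.945 = 153/4600.
Target odds = 0.95/0.05 = 19.
Need 2.4ⁿ ≥ 19 ÷ (153/4600) = 87400/153.
2.4⁷ = 35831808/78125 falls short of 87400/153 but 2.4⁸ = 429981696/390625 reaches it, so n = 8.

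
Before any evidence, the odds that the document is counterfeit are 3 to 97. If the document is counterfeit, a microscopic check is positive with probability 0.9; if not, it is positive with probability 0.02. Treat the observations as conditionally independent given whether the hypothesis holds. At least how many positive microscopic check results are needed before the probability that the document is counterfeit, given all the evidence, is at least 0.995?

Prior odds = 3/97.
Likelihood ratio of a positive = 0.9/0.02 = 45.
Target odds: 0.995 ÷ 0.005 = 199.
Need (3/97) × 45ⁿ ≥ 199, i.e. 45ⁿ ≥ 19303/3.
45² = 2025 falls short of 19303/3 but 45³ = 91125 reaches it, so n = 3.

3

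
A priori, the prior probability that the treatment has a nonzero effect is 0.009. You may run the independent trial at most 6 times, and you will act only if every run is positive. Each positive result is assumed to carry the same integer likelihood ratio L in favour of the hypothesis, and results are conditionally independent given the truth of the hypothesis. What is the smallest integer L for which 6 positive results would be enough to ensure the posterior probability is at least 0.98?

5

Prior odds = 0.009/0.991 = 9/991.
Target odds = 0.98/0.02 = 49.
Need L⁶ ≥ 49 ÷ (9/991) = 48559/9.
4⁶ = 4096 < 48559/9 ≤ 15625 = 5⁶, so L = 5.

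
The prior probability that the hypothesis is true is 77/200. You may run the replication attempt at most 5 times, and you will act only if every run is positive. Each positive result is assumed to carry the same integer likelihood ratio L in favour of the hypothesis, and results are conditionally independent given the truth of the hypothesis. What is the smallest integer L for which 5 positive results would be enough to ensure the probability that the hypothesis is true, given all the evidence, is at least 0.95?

Prior odds = 0.385/0.615 = 77/123.
Target odds = 0.95/0.05 = 19.
Need L⁵ ≥ 19 ÷ (77/123) = 2337/77.
1⁵ = 1 < 2337/77 ≤ 32 = 2⁵, so L = 2.

2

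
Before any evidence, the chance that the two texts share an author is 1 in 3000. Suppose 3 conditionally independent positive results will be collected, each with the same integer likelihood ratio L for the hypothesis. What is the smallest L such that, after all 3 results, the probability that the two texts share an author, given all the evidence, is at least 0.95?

Prior odds = (1/3000)/(2999/3000) = 1/2999.
Target odds = 0.95/0.05 = 19.
Need L³ ≥ 19 ÷ (1/2999) = 56981.
38³ = 54872 < 56981 ≤ 59319 = 39³, so L = 39.

39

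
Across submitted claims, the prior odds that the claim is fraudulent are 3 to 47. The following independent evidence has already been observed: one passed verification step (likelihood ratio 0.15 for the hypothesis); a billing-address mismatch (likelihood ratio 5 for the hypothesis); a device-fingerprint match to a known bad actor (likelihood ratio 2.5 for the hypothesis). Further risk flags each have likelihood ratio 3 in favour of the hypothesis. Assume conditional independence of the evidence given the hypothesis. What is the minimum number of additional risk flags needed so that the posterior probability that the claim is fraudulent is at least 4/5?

Prior odds = 3/47.
Combined Bayes factor of the evidence already in hand = 0.15 × 5 × 2.5 = 1.875.
Odds after that evidence = (3/47) × 1.875 = 45/376.
Target odds = 0.8/0.2 = 4.
Need 3ⁿ ≥ 4 ÷ (45/376) = 1504/45.
3³ = 27 falls short of 1504/45 but 3⁴ = 81 reaches it, so n = 4.

4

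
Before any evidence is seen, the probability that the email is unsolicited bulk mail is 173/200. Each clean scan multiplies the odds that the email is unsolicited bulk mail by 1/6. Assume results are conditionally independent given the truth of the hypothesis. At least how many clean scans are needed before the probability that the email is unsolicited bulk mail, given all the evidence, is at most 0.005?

Prior odds: 0.865 ÷ 0.135 = 173/27.
Likelihood ratio per clean scan = 1/6.
Target posterior odds = 0.005/0.995 = 1/199.
Require (1/6)ⁿ ≤ 1/199 ÷ (173/27) = 27/34427.
(1/6)³ = 1/216 is still above 27/34427 but (1/6)⁴ = 1/1296 is at or below it, so n = 4.

4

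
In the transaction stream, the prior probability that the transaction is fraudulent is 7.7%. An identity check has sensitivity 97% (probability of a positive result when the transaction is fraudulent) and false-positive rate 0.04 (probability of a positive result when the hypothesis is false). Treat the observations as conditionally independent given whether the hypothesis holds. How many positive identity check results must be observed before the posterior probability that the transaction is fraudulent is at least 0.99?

Prior odds = 0.077/0.923 = 77/923.
Likelihood ratio of a positive result = 0.97/0.04 = 24.25.
Target odds: 0.99 ÷ 0.01 = 99.
Require 24.25ⁿ ≥ 99 ÷ (77/923) = 8307/7.
24.25² = 588.0625 falls short of 8307/7 but 24.25³ = 912673/64 reaches it, so n = 3.

3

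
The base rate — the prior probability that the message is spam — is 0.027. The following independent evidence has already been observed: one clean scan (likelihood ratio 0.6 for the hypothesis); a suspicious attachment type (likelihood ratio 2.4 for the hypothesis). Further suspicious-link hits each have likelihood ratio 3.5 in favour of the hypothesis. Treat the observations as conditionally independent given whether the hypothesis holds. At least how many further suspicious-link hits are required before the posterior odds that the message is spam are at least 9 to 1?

5

Prior odds = 0.027/0.973 = 27/973.
Combined Bayes factor of the evidence already in hand = 0.6 × 2.4 = 1.44.
Odds after that evidence = (27/973) × 1.44 = 972/24325.
Target odds = 9.
Need 3.5ⁿ ≥ 9 ÷ (972/24325) = 24325/108.
3.5⁴ = 150.0625 falls short of 24325/108 but 3.5⁵ = 525.21875 reaches it, so n = 5.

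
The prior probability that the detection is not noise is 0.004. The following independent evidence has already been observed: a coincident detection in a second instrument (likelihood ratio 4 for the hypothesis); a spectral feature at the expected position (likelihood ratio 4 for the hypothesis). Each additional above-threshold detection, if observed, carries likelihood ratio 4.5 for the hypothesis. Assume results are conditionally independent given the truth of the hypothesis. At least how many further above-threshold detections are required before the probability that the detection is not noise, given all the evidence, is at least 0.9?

4

Prior odds = 0.004/0.996 = 1/249.
Combined Bayes factor of the evidence already in hand = 4 × 4 = 16.
Odds after that evidence = (1/249) × 16 = 16/249.
Target odds = 0.9/0.1 = 9.
Need 4.5ⁿ ≥ 9 ÷ (16/249) = 140.0625.
4.5³ = 91.125 falls short of 140.0625 but 4.5⁴ = 410.0625 reaches it, so n = 4.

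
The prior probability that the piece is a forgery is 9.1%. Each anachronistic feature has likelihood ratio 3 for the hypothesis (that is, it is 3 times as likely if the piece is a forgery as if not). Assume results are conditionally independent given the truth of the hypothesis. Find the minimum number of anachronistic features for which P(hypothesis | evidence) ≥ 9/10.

Prior odds: 0.091 ÷ 0.909 = 91/909.
Likelihood ratio per anachronistic feature = 3.
Target posterior odds = 0.9/0.1 = 9.
Require 3ⁿ ≥ 9 ÷ (91/909) = 8181/91.
3⁴ = 81 falls short of 8181/91 but 3⁵ = 243 reaches it, so n = 5.

5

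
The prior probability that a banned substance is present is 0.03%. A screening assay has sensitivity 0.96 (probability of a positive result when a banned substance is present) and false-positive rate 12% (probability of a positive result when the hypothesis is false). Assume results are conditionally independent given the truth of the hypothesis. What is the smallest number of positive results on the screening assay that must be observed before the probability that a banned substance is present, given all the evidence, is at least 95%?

6

Prior odds: 0.0003 ÷ 0.9997 = 3/9997.
Likelihood ratio of a positive result = 0.96/0.12 = 8.
Target posterior odds = 0.95/0.05 = 19.
Require 8ⁿ ≥ 19 ÷ (3/9997) = 189943/3.
8⁵ = 32768 falls short of 189943/3 but 8⁶ = 262144 reaches it, so n = 6.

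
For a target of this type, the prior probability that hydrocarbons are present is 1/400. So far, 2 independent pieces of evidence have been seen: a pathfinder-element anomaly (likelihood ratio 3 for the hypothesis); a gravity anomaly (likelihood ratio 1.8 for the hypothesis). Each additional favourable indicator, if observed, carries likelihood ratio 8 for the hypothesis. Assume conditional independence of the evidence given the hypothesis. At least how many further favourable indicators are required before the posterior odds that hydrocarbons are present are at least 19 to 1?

4

Prior odds = 0.0025/0.9975 = 1/399.
Combined Bayes factor of the evidence already in hand = 3 × 1.8 = 5.4.
Odds after that evidence = (1/399) × 5.4 = 9/665.
Target odds = 19.
Need 8ⁿ ≥ 19 ÷ (9/665) = 12635/9.
8³ = 512 falls short of 12635/9 but 8⁴ = 4096 reaches it, so n = 4.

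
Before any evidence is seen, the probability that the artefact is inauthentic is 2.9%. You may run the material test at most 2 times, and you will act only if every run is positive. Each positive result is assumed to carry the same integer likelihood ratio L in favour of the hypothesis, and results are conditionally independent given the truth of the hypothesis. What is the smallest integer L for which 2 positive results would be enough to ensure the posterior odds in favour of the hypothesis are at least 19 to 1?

26

Prior odds = 0.029/0.971 = 29/971.
Target odds = 19.
Need L² ≥ 19 ÷ (29/971) = 18449/29.
25² = 625 < 18449/29 ≤ 676 = 26², so L = 26.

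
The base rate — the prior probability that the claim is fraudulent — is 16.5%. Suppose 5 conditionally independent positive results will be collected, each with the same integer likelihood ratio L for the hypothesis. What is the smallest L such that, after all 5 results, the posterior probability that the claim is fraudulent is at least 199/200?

Prior odds = 0.165/0.835 = 33/167.
Target odds = 0.995/0.005 = 199.
Need L⁵ ≥ 199 ÷ (33/167) = 33233/33.
3⁵ = 243 < 33233/33 ≤ 1024 = 4⁵, so L = 4.

4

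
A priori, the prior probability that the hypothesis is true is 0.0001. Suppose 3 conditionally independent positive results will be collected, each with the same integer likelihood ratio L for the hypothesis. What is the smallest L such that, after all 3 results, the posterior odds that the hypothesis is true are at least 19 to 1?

58

Prior odds = 0.0001/0.9999 = 1/9999.
Target odds = 19.
Need L³ ≥ 19 ÷ (1/9999) = 189981.
57³ = 185193 < 189981 ≤ 195112 = 58³, so L = 58.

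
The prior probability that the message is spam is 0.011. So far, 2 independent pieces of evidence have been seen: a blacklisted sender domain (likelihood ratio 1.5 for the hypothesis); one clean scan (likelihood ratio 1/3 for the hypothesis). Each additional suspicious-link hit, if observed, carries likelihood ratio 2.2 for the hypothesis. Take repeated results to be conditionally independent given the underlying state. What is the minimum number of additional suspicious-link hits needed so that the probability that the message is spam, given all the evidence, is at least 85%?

9

Prior odds = 0.011/0.989 = 11/989.
Combined Bayes factor of the evidence already in hand = 1.5 × (1/3) = 0.5.
Odds after that evidence = (11/989) × 0.5 = 11/1978.
Target odds = 0.85/0.15 = 17/3.
Need 2.2ⁿ ≥ 17/3 ÷ (11/1978) = 33626/33.
2.2⁸ = 214358881/390625 falls short of 33626/33 but 2.2⁹ ≈1207.27 reaches it, so n = 9.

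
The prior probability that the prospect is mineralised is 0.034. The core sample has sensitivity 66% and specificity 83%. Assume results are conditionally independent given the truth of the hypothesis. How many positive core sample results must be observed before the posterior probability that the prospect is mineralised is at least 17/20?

Prior odds: 0.034 ÷ 0.966 = 17/483.
False-positive rate = 1 − 0.83 = 0.17; likelihood ratio of a positive = 0.66/0.17 = 66/17.
Target odds: 0.85 ÷ 0.15 = 17/3.
Need (17/483) × (66/17)ⁿ ≥ 17/3, i.e. (66/17)ⁿ ≥ 161.
(66/17)³ = 287496/4913 falls short of 161 but (66/17)⁴ = 18974736/83521 reaches it, so n = 4.

4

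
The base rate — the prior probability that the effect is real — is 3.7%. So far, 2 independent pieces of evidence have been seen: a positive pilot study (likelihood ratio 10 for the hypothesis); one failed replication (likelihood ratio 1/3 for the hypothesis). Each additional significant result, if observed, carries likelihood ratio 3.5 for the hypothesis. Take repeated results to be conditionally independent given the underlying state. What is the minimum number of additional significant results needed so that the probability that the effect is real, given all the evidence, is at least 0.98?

Prior odds = 0.037/0.963 = 37/963.
Combined Bayes factor of the evidence already in hand = 10 × (1/3) = 10/3.
Odds after that evidence = (37/963) × 10/3 = 370/2889.
Target odds = 0.98/0.02 = 49.
Need 3.5ⁿ ≥ 49 ÷ (370/2889) = 141561/370.
3.5⁴ = 150.0625 falls short of 141561/370 but 3.5⁵ = 525.21875 reaches it, so n = 5.

5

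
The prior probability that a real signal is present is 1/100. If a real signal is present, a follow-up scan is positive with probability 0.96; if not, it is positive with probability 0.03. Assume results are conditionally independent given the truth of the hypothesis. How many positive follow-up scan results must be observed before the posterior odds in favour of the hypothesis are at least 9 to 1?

Prior odds: 0.01 ÷ 0.99 = 1/99.
Likelihood ratio of a positive = 0.96/0.03 = 32.
Target odds = 9.
Need (1/99) × 32ⁿ ≥ 9, i.e. 32ⁿ ≥ 891.
32¹ = 32 falls short of 891 but 32² = 1024 reaches it, so n = 2.

2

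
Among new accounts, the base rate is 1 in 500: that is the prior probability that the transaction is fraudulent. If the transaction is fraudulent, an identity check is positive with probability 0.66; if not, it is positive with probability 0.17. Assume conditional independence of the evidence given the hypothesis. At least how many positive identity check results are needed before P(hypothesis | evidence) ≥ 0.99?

8

Prior odds = 0.002/0.998 = 1/499.
Likelihood ratio of a positive = 0.66/0.17 = 66/17.
Target posterior odds = 0.99/0.01 = 99.
Need (1/499) × (66/17)ⁿ ≥ 99, i.e. (66/17)ⁿ ≥ 49401.
(66/17)⁷ ≈13294.3 falls short of 49401 but (66/17)⁸ ≈51613.1 reaches it, so n = 8.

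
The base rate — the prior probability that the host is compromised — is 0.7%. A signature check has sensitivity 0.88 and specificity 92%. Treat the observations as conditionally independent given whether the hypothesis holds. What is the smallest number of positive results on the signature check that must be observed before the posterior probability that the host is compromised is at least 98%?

4

Prior odds: 0.007 ÷ 0.993 = 7/993.
False-positive rate = 1 − 0.92 = 0.08; likelihood ratio of a positive = 0.88/0.08 = 11.
Target odds: 0.98 ÷ 0.02 = 49.
Require 11ⁿ ≥ 49 ÷ (7/993) = 6951.
11³ = 1331 falls short of 6951 but 11⁴ = 14641 reaches it, so n = 4.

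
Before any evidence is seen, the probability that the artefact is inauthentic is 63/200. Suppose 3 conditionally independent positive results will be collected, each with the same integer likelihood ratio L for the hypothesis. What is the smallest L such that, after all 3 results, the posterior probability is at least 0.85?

Prior odds = 0.315/0.685 = 63/137.
Target odds = 0.85/0.15 = 17/3.
Need L³ ≥ 17/3 ÷ (63/137) = 2329/189.
2³ = 8 < 2329/189 ≤ 27 = 3³, so L = 3.

3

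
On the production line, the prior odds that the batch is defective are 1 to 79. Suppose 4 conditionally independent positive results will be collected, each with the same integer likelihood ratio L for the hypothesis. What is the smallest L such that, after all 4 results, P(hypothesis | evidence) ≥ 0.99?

Prior odds = 1/79.
Target odds = 0.99/0.01 = 99.
Need L⁴ ≥ 99 ÷ (1/79) = 7821.
9⁴ = 6561 < 7821 ≤ 10000 = 10⁴, so L = 10.

10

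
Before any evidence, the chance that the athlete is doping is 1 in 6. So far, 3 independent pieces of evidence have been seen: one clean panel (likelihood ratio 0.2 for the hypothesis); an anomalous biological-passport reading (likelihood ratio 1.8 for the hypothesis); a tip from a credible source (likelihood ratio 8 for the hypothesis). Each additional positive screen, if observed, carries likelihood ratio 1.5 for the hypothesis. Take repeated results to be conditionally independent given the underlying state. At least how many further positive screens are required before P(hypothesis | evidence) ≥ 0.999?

19

Prior odds = (1/6)/(5/6) = 0.2.
Combined Bayes factor of the evidence already in hand = 0.2 × 1.8 × 8 = 2.88.
Odds after that evidence = 0.2 × 2.88 = 0.576.
Target odds = 0.999/0.001 = 999.
Need 1.5ⁿ ≥ 999 ÷ 0.576 = 1734.375.
1.5¹⁸ = 387420489/262144 falls short of 1734.375 but 1.5¹⁹ ≈2216.84 reaches it, so n = 19.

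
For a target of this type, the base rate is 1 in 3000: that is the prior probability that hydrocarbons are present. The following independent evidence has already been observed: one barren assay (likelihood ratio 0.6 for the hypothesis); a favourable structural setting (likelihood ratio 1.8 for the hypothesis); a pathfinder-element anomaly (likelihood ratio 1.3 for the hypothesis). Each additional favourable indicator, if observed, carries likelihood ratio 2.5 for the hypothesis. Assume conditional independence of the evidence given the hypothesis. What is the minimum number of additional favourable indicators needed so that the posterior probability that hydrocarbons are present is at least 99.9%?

16

Prior odds = (1/3000)/(2999/3000) = 1/2999.
Combined Bayes factor of the evidence already in hand = 0.6 × 1.8 × 1.3 = 1.404.
Odds after that evidence = (1/2999) × 1.404 = 351/749750.
Target odds = 0.999/0.001 = 999.
Need 2.5ⁿ ≥ 999 ÷ (351/749750) = 27740750/13.
2.5¹⁵ ≈931323 falls short of 27740750/13 but 2.5¹⁶ ≈2.32831e+06 reaches it, so n = 16.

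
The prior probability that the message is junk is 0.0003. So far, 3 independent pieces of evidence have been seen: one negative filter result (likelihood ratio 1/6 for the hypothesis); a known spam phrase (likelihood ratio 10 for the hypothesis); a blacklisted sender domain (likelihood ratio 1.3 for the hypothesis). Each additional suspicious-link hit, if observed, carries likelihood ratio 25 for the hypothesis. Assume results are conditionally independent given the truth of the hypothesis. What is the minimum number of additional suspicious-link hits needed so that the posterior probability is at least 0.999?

5

Prior odds = 0.0003/0.9997 = 3/9997.
Combined Bayes factor of the evidence already in hand = (1/6) × 10 × 1.3 = 13/6.
Odds after that evidence = (3/9997) × 13/6 = 1/1538.
Target odds = 0.999/0.001 = 999.
Need 25ⁿ ≥ 999 ÷ (1/1538) = 1536462.
25⁴ = 390625 falls short of 1536462 but 25⁵ = 9765625 reaches it, so n = 5.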